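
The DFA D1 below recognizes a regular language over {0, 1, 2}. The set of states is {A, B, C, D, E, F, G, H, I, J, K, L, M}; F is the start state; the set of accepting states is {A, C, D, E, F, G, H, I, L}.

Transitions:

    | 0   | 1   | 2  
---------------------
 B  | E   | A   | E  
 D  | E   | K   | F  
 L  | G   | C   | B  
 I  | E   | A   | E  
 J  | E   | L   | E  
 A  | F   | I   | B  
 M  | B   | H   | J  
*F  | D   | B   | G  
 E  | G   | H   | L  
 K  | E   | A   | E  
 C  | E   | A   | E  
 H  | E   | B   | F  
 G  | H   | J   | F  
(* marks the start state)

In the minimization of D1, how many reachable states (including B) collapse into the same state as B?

3

First remove the unreachable states {M}; 12 states remain.
Initial partition by acceptance: {A,C,D,E,F,G,H,I,L} | {B,J,K}.
Split {A,C,D,E,F,G,H,I,L} by δ(·,1) → {A,C,E,I,L} and {D,F,G,H}.
Refine {A,C,E,I,L} on symbol 0: members go to different blocks, giving {A,E,L} and {C,I}.
Split {A,E,L} by δ(·,1) → {A,L} and {E}.
Split {D,F,G,H} by δ(·,0) → {D,H} and {F,G}.
No further refinement is possible. Final partition (6 blocks): {A,L} | {B,J,K} | {D,H} | {C,I} | {E} | {F,G}.
The equivalence class containing B is {B,J,K}, of size 3.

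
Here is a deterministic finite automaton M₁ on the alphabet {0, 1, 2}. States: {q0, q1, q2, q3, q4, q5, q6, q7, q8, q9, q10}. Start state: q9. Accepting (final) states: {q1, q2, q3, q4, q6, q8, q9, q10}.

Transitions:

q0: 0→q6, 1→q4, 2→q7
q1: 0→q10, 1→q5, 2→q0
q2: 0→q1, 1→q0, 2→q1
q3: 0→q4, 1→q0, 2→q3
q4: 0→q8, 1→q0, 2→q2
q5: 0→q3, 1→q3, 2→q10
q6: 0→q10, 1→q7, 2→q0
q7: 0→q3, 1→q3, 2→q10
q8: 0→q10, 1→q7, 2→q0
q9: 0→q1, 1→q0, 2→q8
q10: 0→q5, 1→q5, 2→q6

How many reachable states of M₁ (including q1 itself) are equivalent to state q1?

3

Initial partition by acceptance: {q1,q2,q3,q4,q6,q8,q9,q10} | {q0,q5,q7}.
Split {q1,q2,q3,q4,q6,q8,q9,q10} by δ(·,0) → {q1,q2,q3,q4,q6,q8,q9} and {q10}.
Refine {q1,q2,q3,q4,q6,q8,q9} on symbol 0: members go to different blocks, giving {q2,q3,q4,q9} and {q1,q6,q8}.
Split {q2,q3,q4,q9} by δ(·,0) → {q2,q4,q9} and {q3}.
Split {q2,q4,q9} by δ(·,2) → {q2,q9} and {q4}.
Refine {q0,q5,q7} on symbol 0: members go to different blocks, giving {q5,q7} and {q0}.
The partition is now stable with 7 blocks: {q2,q9} | {q5,q7} | {q10} | {q1,q6,q8} | {q3} | {q4} | {q0}.
State q1 belongs to the block {q1,q6,q8}, which has 3 states.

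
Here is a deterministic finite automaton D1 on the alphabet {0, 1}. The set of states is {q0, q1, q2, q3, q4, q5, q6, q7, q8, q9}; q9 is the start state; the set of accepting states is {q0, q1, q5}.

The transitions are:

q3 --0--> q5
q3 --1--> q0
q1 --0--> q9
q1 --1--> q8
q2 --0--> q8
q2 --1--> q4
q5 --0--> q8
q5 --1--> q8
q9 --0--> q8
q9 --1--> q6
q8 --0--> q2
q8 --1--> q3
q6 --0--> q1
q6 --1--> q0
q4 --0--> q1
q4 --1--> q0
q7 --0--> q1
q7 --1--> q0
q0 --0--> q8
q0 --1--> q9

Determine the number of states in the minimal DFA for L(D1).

3

First remove the unreachable states {q7}; 9 states remain.
Start with accepting vs non-accepting: {q0,q1,q5} | {q2,q3,q4,q6,q8,q9}.
Refine {q2,q3,q4,q6,q8,q9} on symbol 0: members go to different blocks, giving {q2,q8,q9} and {q3,q4,q6}.
Stable partition: {q0,q1,q5} | {q2,q8,q9} | {q3,q4,q6} — 3 equivalence classes.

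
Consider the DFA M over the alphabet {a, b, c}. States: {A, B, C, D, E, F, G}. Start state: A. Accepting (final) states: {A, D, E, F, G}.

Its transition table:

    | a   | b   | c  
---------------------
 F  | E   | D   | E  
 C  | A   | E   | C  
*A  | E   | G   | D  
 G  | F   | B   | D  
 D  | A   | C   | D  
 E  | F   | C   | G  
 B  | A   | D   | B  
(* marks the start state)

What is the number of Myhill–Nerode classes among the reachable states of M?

All states are reachable from the start state.
Initial partition by acceptance: {A,D,E,F,G} | {B,C}.
Split {A,D,E,F,G} by δ(·,b) → {D,E,G} and {A,F}.
No further refinement is possible. Final partition (3 blocks): {D,E,G} | {B,C} | {A,F}.

3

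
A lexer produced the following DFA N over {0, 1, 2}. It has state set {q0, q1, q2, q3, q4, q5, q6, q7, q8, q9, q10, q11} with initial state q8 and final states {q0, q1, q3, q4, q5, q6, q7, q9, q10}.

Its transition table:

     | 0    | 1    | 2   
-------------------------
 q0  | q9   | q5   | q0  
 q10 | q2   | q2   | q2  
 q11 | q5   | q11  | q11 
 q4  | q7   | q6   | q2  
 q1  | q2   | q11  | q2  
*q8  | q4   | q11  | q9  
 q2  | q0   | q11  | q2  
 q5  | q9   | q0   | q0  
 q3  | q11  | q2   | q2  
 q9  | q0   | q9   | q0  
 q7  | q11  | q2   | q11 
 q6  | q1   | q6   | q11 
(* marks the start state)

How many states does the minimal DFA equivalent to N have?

States {q3,q10} cannot be reached from the start state, so discard them.
P0 = {q0,q1,q4,q5,q6,q7,q9} | {q2,q8,q11}.
Split {q0,q1,q4,q5,q6,q7,q9} by δ(·,0) → {q0,q4,q5,q6,q9} and {q1,q7}.
Split {q0,q4,q5,q6,q9} by δ(·,0) → {q0,q5,q9} and {q4,q6}.
On input 0, block {q2,q8,q11} splits into {q2,q11} and {q8}.
The partition is now stable with 5 blocks: {q0,q5,q9} | {q2,q11} | {q1,q7} | {q4,q6} | {q8}.

5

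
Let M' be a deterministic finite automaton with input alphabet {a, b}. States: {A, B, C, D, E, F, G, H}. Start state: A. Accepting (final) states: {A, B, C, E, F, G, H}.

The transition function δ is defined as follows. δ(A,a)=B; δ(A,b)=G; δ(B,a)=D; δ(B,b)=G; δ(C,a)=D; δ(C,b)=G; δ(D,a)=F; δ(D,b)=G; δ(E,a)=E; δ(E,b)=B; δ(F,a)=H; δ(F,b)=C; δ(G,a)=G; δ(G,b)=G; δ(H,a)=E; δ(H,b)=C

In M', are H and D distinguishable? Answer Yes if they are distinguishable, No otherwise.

Yes

Every state is reachable, so we keep all 8.
P0 = {A,B,C,E,F,G,H} | {D}.
Refine {A,B,C,E,F,G,H} on symbol a: members go to different blocks, giving {A,E,F,G,H} and {B,C}.
Refine {A,E,F,G,H} on symbol a: members go to different blocks, giving {E,F,G,H} and {A}.
Split {E,F,G,H} by δ(·,b) → {E,F,H} and {G}.
Stable partition: {E,F,H} | {D} | {B,C} | {A} | {G} — 5 equivalence classes.
H and D end up in different blocks, so they are distinguishable. For instance, the string 'ε' is accepted from only H.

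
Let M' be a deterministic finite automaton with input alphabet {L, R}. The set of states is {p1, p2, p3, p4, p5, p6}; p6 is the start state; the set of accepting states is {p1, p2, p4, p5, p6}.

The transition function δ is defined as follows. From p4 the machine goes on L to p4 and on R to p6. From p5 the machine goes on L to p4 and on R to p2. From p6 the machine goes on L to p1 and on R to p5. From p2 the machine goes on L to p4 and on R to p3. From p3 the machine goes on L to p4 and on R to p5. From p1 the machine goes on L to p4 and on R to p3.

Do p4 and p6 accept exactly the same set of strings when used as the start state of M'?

No

Initial partition by acceptance: {p1,p2,p4,p5,p6} | {p3}.
Refine {p1,p2,p4,p5,p6} on symbol R: members go to different blocks, giving {p4,p5,p6} and {p1,p2}.
Refine {p4,p5,p6} on symbol L: members go to different blocks, giving {p4,p5} and {p6}.
Split {p4,p5} by δ(·,R) → {p4} and {p5}.
The partition is now stable with 5 blocks: {p4} | {p3} | {p1,p2} | {p6} | {p5}.
p4 and p6 end up in different blocks, so they are distinguishable. For instance, the string 'LR' is accepted from only p4.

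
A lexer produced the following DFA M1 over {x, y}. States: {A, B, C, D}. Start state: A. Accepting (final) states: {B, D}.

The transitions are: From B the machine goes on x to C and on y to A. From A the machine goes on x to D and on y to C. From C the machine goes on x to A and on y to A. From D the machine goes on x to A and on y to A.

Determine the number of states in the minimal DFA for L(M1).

States {B} cannot be reached from the start state, so discard them.
Start with accepting vs non-accepting: {D} | {A,C}.
Refine {A,C} on symbol x: members go to different blocks, giving {A} and {C}.
Stable partition: {D} | {A} | {C} — 3 equivalence classes.

3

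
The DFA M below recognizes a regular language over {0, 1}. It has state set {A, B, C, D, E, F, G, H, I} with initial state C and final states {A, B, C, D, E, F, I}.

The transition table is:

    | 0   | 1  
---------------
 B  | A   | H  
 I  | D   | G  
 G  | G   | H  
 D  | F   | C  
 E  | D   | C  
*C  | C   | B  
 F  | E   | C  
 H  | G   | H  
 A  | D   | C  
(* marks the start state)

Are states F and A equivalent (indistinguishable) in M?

Yes

States {I} cannot be reached from the start state, so discard them.
Start with accepting vs non-accepting: {A,B,C,D,E,F} | {G,H}.
Refine {A,B,C,D,E,F} on symbol 1: members go to different blocks, giving {A,C,D,E,F} and {B}.
Refine {A,C,D,E,F} on symbol 1: members go to different blocks, giving {A,D,E,F} and {C}.
Stable partition: {A,D,E,F} | {G,H} | {B} | {C} — 4 equivalence classes.
F and A lie in the same block of the stable partition, so they are equivalent — no string distinguishes them.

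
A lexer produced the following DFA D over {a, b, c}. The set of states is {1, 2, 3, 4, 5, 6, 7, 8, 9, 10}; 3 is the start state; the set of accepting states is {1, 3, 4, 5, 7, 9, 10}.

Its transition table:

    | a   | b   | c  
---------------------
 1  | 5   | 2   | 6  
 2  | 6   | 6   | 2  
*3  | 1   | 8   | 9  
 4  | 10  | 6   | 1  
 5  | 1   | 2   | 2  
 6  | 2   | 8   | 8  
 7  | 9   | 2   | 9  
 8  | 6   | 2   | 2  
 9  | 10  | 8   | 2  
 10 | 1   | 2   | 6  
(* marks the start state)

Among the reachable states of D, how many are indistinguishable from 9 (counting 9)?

4

States {4,7} cannot be reached from the start state, so discard them.
Initial partition by acceptance: {1,3,5,9,10} | {2,6,8}.
On input c, block {1,3,5,9,10} splits into {1,5,9,10} and {3}.
The partition is now stable with 3 blocks: {1,5,9,10} | {2,6,8} | {3}.
The equivalence class containing 9 is {1,5,9,10}, of size 4.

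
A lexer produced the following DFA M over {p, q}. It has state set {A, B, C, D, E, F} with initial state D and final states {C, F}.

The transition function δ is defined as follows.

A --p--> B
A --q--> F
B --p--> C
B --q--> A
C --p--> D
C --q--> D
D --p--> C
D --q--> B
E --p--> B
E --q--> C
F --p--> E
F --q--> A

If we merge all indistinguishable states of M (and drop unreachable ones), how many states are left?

All states are reachable from the start state.
Initial partition by acceptance: {C,F} | {A,B,D,E}.
On input p, block {A,B,D,E} splits into {A,E} and {B,D}.
Refine {C,F} on symbol p: members go to different blocks, giving {C} and {F}.
On input q, block {A,E} splits into {A} and {E}.
Split {B,D} by δ(·,q) → {B} and {D}.
Stable partition: {C} | {A} | {B} | {F} | {E} | {D} — 6 equivalence classes.

6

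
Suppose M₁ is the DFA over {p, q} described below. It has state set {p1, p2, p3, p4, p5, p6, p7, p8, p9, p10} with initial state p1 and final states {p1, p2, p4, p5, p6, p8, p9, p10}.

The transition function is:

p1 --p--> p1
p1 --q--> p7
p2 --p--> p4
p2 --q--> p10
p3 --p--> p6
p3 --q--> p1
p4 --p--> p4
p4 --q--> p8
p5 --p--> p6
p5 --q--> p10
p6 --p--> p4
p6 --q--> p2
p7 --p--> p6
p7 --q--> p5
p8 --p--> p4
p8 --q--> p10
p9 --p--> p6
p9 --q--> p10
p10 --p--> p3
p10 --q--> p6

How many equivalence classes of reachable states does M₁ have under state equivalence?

6

Reachable states from the start: {p1,p2,p3,p4,p5,p6,p7,p8,p10}. Unreachable: {p9} — drop them.
Start with accepting vs non-accepting: {p1,p2,p4,p5,p6,p8,p10} | {p3,p7}.
Refine {p1,p2,p4,p5,p6,p8,p10} on symbol p: members go to different blocks, giving {p1,p2,p4,p5,p6,p8} and {p10}.
On input q, block {p1,p2,p4,p5,p6,p8} splits into {p2,p5,p8} and {p4,p6} and {p1}.
Refine {p3,p7} on symbol q: members go to different blocks, giving {p3} and {p7}.
Stable partition: {p2,p5,p8} | {p3} | {p10} | {p4,p6} | {p1} | {p7} — 6 equivalence classes.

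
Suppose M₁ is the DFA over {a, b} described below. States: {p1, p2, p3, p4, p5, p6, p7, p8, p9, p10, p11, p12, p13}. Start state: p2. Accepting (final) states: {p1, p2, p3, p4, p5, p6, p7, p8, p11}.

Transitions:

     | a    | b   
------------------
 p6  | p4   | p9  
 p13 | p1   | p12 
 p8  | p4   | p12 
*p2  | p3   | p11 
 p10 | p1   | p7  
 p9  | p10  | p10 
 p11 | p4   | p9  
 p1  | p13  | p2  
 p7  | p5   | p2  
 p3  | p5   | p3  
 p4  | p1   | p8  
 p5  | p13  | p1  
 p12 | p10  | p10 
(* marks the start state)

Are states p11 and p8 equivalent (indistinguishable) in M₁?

Yes

First remove the unreachable states {p6}; 12 states remain.
P0 = {p1,p2,p3,p4,p5,p7,p8,p11} | {p9,p10,p12,p13}.
Refine {p1,p2,p3,p4,p5,p7,p8,p11} on symbol a: members go to different blocks, giving {p2,p3,p4,p7,p8,p11} and {p1,p5}.
Refine {p2,p3,p4,p7,p8,p11} on symbol a: members go to different blocks, giving {p2,p8,p11} and {p3,p4,p7}.
On input b, block {p2,p8,p11} splits into {p8,p11} and {p2}.
On input a, block {p9,p10,p12,p13} splits into {p9,p12} and {p10,p13}.
Refine {p1,p5} on symbol b: members go to different blocks, giving {p1} and {p5}.
Refine {p3,p4,p7} on symbol a: members go to different blocks, giving {p3,p7} and {p4}.
Refine {p3,p7} on symbol b: members go to different blocks, giving {p3} and {p7}.
On input b, block {p10,p13} splits into {p10} and {p13}.
No further refinement is possible. Final partition (10 blocks): {p8,p11} | {p9,p12} | {p1} | {p3} | {p2} | {p10} | {p5} | {p4} | {p7} | {p13}.
p11 and p8 lie in the same block of the stable partition, so they are equivalent — no string distinguishes them.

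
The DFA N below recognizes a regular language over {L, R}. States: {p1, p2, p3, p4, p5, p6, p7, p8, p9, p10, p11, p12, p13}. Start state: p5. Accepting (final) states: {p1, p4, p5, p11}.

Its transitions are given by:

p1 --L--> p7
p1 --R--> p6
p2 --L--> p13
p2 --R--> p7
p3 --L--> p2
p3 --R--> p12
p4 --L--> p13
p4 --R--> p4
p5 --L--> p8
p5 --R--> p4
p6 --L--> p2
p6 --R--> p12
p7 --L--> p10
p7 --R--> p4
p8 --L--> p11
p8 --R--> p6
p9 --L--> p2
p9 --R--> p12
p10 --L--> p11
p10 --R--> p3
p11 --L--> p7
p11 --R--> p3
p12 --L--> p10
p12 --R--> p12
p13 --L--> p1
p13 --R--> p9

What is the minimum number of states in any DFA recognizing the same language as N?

7

Every state is reachable, so we keep all 13.
Initial partition by acceptance: {p1,p4,p5,p11} | {p2,p3,p6,p7,p8,p9,p10,p12,p13}.
Refine {p1,p4,p5,p11} on symbol R: members go to different blocks, giving {p1,p11} and {p4,p5}.
Refine {p2,p3,p6,p7,p8,p9,p10,p12,p13} on symbol L: members go to different blocks, giving {p2,p3,p6,p7,p9,p12} and {p8,p10,p13}.
Split {p2,p3,p6,p7,p9,p12} by δ(·,L) → {p2,p7,p12} and {p3,p6,p9}.
Refine {p2,p7,p12} on symbol R: members go to different blocks, giving {p2,p12} and {p7}.
On input R, block {p2,p12} splits into {p2} and {p12}.
No further refinement is possible. Final partition (7 blocks): {p1,p11} | {p2} | {p4,p5} | {p8,p10,p13} | {p3,p6,p9} | {p7} | {p12}.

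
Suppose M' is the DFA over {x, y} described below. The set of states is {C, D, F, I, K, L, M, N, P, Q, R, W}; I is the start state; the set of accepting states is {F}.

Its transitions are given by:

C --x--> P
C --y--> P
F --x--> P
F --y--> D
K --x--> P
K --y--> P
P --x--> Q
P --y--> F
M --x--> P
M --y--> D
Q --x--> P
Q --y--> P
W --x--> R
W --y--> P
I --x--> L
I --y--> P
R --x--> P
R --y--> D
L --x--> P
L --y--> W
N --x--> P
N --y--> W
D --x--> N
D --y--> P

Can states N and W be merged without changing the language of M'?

States {C,K,M} cannot be reached from the start state, so discard them.
Start with accepting vs non-accepting: {F} | {D,I,L,N,P,Q,R,W}.
On input y, block {D,I,L,N,P,Q,R,W} splits into {D,I,L,N,Q,R,W} and {P}.
Refine {D,I,L,N,Q,R,W} on symbol x: members go to different blocks, giving {L,N,Q,R} and {D,I,W}.
Split {L,N,Q,R} by δ(·,y) → {L,N,R} and {Q}.
The partition is now stable with 5 blocks: {F} | {L,N,R} | {P} | {D,I,W} | {Q}.
N and W end up in different blocks, so they are distinguishable. For instance, the string 'xy' is accepted from only N.

No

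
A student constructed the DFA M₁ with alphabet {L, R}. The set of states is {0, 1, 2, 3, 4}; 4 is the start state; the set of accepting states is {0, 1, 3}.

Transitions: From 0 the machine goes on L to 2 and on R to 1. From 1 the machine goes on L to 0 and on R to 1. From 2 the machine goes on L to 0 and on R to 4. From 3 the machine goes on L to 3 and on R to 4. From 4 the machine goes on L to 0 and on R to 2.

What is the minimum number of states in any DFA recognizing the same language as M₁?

3

States {3} cannot be reached from the start state, so discard them.
P0 = {0,1} | {2,4}.
Split {0,1} by δ(·,L) → {0} and {1}.
Stable partition: {0} | {2,4} | {1} — 3 equivalence classes.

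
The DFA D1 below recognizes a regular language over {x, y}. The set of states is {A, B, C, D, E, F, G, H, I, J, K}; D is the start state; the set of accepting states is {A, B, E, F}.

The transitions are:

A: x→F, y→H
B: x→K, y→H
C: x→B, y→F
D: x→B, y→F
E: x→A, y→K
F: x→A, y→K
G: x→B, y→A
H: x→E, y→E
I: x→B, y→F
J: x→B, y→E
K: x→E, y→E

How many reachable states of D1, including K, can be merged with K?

First remove the unreachable states {C,G,I,J}; 7 states remain.
P0 = {A,B,E,F} | {D,H,K}.
On input x, block {A,B,E,F} splits into {A,E,F} and {B}.
Refine {D,H,K} on symbol x: members go to different blocks, giving {H,K} and {D}.
The partition is now stable with 4 blocks: {A,E,F} | {H,K} | {B} | {D}.
The equivalence class containing K is {H,K}, of size 2.

2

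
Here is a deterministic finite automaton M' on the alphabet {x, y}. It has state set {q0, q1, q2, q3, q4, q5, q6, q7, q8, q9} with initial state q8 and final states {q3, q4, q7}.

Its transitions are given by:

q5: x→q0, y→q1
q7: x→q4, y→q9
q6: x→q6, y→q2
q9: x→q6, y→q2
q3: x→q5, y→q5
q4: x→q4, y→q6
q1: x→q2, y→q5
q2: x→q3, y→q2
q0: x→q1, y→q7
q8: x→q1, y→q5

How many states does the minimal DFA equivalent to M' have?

8

Every state is reachable, so we keep all 10.
Initial partition by acceptance: {q3,q4,q7} | {q0,q1,q2,q5,q6,q8,q9}.
On input x, block {q3,q4,q7} splits into {q4,q7} and {q3}.
Refine {q0,q1,q2,q5,q6,q8,q9} on symbol x: members go to different blocks, giving {q0,q1,q5,q6,q8,q9} and {q2}.
On input x, block {q0,q1,q5,q6,q8,q9} splits into {q0,q5,q6,q8,q9} and {q1}.
On input x, block {q0,q5,q6,q8,q9} splits into {q5,q6,q9} and {q0,q8}.
Split {q5,q6,q9} by δ(·,x) → {q6,q9} and {q5}.
Refine {q0,q8} on symbol y: members go to different blocks, giving {q0} and {q8}.
The partition is now stable with 8 blocks: {q4,q7} | {q6,q9} | {q3} | {q2} | {q1} | {q0} | {q5} | {q8}.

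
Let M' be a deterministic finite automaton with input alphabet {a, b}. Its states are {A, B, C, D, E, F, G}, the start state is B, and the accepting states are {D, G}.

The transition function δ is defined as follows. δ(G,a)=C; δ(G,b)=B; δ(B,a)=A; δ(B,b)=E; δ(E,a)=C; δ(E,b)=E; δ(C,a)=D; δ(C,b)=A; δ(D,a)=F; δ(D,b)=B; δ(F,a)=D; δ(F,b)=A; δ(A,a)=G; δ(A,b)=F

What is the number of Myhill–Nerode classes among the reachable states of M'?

Every state is reachable, so we keep all 7.
Initial partition by acceptance: {D,G} | {A,B,C,E,F}.
Split {A,B,C,E,F} by δ(·,a) → {A,C,F} and {B,E}.
Stable partition: {D,G} | {A,C,F} | {B,E} — 3 equivalence classes.

3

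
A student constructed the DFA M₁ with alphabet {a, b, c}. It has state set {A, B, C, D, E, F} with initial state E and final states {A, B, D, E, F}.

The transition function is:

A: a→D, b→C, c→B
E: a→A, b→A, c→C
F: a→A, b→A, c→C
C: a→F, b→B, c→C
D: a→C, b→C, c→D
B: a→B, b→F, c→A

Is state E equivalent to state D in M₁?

All states are reachable from the start state.
Initial partition by acceptance: {A,B,D,E,F} | {C}.
Split {A,B,D,E,F} by δ(·,a) → {A,B,E,F} and {D}.
Refine {A,B,E,F} on symbol a: members go to different blocks, giving {B,E,F} and {A}.
Split {B,E,F} by δ(·,a) → {E,F} and {B}.
The partition is now stable with 5 blocks: {E,F} | {C} | {D} | {A} | {B}.
E and D end up in different blocks, so they are distinguishable. For instance, the string 'a' is accepted from only E.

No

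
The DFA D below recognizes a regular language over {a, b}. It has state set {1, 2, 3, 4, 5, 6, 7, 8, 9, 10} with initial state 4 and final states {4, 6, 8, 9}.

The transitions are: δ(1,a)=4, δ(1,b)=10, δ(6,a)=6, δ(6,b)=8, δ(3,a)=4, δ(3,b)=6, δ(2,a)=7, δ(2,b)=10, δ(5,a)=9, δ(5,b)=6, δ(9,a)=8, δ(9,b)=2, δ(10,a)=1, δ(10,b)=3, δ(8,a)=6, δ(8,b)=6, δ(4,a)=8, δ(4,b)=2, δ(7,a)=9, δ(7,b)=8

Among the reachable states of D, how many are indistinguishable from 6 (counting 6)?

First remove the unreachable states {5}; 9 states remain.
P0 = {4,6,8,9} | {1,2,3,7,10}.
Refine {4,6,8,9} on symbol b: members go to different blocks, giving {4,9} and {6,8}.
Refine {1,2,3,7,10} on symbol a: members go to different blocks, giving {1,3,7} and {2,10}.
On input b, block {1,3,7} splits into {3,7} and {1}.
Refine {2,10} on symbol a: members go to different blocks, giving {2} and {10}.
The partition is now stable with 6 blocks: {4,9} | {3,7} | {6,8} | {2} | {1} | {10}.
State 6 belongs to the block {6,8}, which has 2 states.

2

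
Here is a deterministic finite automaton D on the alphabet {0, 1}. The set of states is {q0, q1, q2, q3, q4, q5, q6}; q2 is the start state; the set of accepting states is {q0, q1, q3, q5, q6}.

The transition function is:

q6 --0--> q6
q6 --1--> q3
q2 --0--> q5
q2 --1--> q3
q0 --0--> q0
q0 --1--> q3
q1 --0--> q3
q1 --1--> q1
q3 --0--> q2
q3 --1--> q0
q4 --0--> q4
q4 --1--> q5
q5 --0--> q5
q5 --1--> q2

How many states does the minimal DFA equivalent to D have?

First remove the unreachable states {q1,q4,q6}; 4 states remain.
Start with accepting vs non-accepting: {q0,q3,q5} | {q2}.
Refine {q0,q3,q5} on symbol 0: members go to different blocks, giving {q0,q5} and {q3}.
On input 1, block {q0,q5} splits into {q0} and {q5}.
Stable partition: {q0} | {q2} | {q3} | {q5} — 4 equivalence classes.

4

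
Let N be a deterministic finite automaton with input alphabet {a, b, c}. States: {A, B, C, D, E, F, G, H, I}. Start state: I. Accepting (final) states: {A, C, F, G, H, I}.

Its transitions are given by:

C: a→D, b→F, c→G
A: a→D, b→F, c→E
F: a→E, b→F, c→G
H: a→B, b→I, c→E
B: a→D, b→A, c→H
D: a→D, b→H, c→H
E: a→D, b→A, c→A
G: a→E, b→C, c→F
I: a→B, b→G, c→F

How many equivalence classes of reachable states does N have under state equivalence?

3

All states are reachable from the start state.
Start with accepting vs non-accepting: {A,C,F,G,H,I} | {B,D,E}.
On input c, block {A,C,F,G,H,I} splits into {C,F,G,I} and {A,H}.
The partition is now stable with 3 blocks: {C,F,G,I} | {B,D,E} | {A,H}.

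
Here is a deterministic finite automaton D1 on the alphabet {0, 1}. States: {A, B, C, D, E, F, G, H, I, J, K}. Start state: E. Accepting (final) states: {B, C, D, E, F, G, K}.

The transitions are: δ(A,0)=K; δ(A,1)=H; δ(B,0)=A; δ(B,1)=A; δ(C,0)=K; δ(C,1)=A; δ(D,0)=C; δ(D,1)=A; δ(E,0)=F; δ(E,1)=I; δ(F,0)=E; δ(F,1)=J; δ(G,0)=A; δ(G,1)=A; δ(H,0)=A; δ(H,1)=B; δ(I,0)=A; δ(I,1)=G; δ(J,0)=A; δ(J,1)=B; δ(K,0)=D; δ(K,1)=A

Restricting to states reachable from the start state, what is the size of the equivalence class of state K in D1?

Start with accepting vs non-accepting: {B,C,D,E,F,G,K} | {A,H,I,J}.
Split {B,C,D,E,F,G,K} by δ(·,0) → {C,D,E,F,K} and {B,G}.
On input 0, block {A,H,I,J} splits into {H,I,J} and {A}.
Refine {C,D,E,F,K} on symbol 1: members go to different blocks, giving {C,D,K} and {E,F}.
The partition is now stable with 5 blocks: {C,D,K} | {H,I,J} | {B,G} | {A} | {E,F}.
State K belongs to the block {C,D,K}, which has 3 states.

3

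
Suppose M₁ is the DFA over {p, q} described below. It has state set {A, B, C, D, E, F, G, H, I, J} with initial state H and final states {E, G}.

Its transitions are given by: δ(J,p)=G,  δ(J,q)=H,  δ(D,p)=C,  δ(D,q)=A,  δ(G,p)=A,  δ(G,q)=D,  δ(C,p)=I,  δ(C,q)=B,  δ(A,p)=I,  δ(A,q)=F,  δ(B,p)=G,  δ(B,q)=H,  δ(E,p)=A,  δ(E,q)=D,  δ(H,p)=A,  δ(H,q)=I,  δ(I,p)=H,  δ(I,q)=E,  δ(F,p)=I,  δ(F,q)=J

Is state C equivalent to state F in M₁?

All states are reachable from the start state.
Initial partition by acceptance: {E,G} | {A,B,C,D,F,H,I,J}.
Split {A,B,C,D,F,H,I,J} by δ(·,p) → {A,C,D,F,H,I} and {B,J}.
On input q, block {A,C,D,F,H,I} splits into {A,D,H} and {C,F} and {I}.
Split {A,D,H} by δ(·,p) → {A} and {D} and {H}.
No further refinement is possible. Final partition (7 blocks): {E,G} | {A} | {B,J} | {C,F} | {I} | {D} | {H}.
C and F lie in the same block of the stable partition, so they are equivalent — no string distinguishes them.

Yes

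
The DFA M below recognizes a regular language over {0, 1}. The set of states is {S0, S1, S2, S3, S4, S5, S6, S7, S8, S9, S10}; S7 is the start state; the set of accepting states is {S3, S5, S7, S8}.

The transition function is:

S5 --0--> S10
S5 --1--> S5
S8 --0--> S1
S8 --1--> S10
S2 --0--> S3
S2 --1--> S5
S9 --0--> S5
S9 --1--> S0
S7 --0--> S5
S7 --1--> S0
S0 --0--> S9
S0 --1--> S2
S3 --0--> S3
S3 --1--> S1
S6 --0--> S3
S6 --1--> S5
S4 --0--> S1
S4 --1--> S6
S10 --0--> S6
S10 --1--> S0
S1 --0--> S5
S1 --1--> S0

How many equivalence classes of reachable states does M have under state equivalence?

States {S4,S8} cannot be reached from the start state, so discard them.
P0 = {S3,S5,S7} | {S0,S1,S2,S6,S9,S10}.
Split {S3,S5,S7} by δ(·,0) → {S3,S7} and {S5}.
Split {S3,S7} by δ(·,0) → {S3} and {S7}.
On input 0, block {S0,S1,S2,S6,S9,S10} splits into {S0,S10} and {S1,S9} and {S2,S6}.
Split {S0,S10} by δ(·,0) → {S0} and {S10}.
Stable partition: {S3} | {S0} | {S5} | {S7} | {S1,S9} | {S2,S6} | {S10} — 7 equivalence classes.

7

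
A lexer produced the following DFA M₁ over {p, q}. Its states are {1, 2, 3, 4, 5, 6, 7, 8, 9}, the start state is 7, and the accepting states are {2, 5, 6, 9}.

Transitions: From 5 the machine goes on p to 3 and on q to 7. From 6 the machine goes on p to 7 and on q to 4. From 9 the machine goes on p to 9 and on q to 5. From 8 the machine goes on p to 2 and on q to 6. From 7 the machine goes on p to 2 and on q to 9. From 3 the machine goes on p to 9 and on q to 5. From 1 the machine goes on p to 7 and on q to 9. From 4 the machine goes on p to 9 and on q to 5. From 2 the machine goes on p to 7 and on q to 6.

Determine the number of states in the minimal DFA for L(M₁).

Reachable states from the start: {2,3,4,5,6,7,9}. Unreachable: {1,8} — drop them.
P0 = {2,5,6,9} | {3,4,7}.
Split {2,5,6,9} by δ(·,p) → {2,5,6} and {9}.
On input q, block {2,5,6} splits into {5,6} and {2}.
Refine {3,4,7} on symbol p: members go to different blocks, giving {3,4} and {7}.
Split {5,6} by δ(·,p) → {5} and {6}.
Stable partition: {5} | {3,4} | {9} | {2} | {7} | {6} — 6 equivalence classes.

6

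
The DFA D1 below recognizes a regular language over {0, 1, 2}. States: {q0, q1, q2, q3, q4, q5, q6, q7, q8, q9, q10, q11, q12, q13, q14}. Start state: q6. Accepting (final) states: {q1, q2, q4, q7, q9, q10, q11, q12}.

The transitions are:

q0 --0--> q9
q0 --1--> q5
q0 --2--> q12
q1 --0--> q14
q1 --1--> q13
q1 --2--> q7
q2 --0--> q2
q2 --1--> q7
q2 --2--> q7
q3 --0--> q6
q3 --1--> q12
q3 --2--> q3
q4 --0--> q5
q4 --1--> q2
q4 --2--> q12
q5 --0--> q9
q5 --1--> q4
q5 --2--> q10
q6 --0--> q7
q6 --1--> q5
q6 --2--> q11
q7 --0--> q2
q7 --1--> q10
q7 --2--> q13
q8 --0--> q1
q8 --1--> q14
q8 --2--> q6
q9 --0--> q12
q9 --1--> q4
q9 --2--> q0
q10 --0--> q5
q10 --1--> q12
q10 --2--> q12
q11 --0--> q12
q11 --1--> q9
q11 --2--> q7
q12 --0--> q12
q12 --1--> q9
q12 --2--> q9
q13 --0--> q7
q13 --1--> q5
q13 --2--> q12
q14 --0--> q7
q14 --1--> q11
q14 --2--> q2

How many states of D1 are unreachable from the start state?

4

Starting at q6 and following transitions, the reachable set is {q0, q2, q4, q5, q6, q7, q9, q10, q11, q12, q13}. That leaves q1, q3, q8, q14 unreachable — 4 in total.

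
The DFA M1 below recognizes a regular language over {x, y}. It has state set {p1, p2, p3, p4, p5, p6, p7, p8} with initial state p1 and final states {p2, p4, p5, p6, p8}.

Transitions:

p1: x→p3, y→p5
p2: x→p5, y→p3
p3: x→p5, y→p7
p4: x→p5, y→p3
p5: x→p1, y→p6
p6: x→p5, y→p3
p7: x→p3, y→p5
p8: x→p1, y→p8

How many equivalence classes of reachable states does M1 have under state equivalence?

4

First remove the unreachable states {p2,p4,p8}; 5 states remain.
Start with accepting vs non-accepting: {p5,p6} | {p1,p3,p7}.
Split {p5,p6} by δ(·,x) → {p5} and {p6}.
Split {p1,p3,p7} by δ(·,x) → {p1,p7} and {p3}.
The partition is now stable with 4 blocks: {p5} | {p1,p7} | {p6} | {p3}.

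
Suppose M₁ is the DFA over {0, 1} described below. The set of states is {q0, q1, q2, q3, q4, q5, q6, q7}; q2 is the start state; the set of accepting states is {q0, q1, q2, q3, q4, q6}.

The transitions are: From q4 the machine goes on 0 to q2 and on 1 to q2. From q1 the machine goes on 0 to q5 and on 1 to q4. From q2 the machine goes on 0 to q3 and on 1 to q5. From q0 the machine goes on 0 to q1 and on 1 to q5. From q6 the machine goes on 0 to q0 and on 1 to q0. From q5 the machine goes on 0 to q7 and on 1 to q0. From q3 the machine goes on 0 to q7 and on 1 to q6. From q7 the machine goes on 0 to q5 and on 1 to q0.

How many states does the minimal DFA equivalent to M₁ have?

4

All states are reachable from the start state.
Start with accepting vs non-accepting: {q0,q1,q2,q3,q4,q6} | {q5,q7}.
Split {q0,q1,q2,q3,q4,q6} by δ(·,0) → {q0,q2,q4,q6} and {q1,q3}.
Split {q0,q2,q4,q6} by δ(·,0) → {q0,q2} and {q4,q6}.
The partition is now stable with 4 blocks: {q0,q2} | {q5,q7} | {q1,q3} | {q4,q6}.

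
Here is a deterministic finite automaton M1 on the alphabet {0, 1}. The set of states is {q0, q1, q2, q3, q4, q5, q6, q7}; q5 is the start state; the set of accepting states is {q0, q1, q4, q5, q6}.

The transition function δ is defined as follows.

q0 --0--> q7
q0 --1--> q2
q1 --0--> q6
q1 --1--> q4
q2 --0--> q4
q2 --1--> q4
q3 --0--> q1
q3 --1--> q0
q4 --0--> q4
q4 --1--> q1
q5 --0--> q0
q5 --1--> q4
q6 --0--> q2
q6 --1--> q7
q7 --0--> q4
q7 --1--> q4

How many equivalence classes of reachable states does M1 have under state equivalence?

States {q3} cannot be reached from the start state, so discard them.
P0 = {q0,q1,q4,q5,q6} | {q2,q7}.
On input 0, block {q0,q1,q4,q5,q6} splits into {q1,q4,q5} and {q0,q6}.
Split {q1,q4,q5} by δ(·,0) → {q1,q5} and {q4}.
Stable partition: {q1,q5} | {q2,q7} | {q0,q6} | {q4} — 4 equivalence classes.

4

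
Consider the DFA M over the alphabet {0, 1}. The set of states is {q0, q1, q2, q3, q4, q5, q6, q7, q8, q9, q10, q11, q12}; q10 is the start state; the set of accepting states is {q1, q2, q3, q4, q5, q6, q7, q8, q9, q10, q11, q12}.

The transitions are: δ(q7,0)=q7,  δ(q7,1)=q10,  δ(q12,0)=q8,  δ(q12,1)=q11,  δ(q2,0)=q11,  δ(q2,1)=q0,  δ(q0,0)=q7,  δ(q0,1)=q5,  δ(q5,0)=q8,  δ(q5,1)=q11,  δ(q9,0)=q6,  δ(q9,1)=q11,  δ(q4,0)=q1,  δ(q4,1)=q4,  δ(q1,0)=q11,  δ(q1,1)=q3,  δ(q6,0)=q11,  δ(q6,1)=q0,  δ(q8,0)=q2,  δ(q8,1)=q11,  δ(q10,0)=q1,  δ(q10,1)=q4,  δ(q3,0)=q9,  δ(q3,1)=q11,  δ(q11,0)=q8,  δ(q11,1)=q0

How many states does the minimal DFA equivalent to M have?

First remove the unreachable states {q12}; 12 states remain.
P0 = {q1,q2,q3,q4,q5,q6,q7,q8,q9,q10,q11} | {q0}.
Split {q1,q2,q3,q4,q5,q6,q7,q8,q9,q10,q11} by δ(·,1) → {q1,q3,q4,q5,q7,q8,q9,q10} and {q2,q6,q11}.
Refine {q1,q3,q4,q5,q7,q8,q9,q10} on symbol 0: members go to different blocks, giving {q3,q4,q5,q7,q10} and {q1,q8,q9}.
Refine {q3,q4,q5,q7,q10} on symbol 0: members go to different blocks, giving {q3,q4,q5,q10} and {q7}.
On input 1, block {q3,q4,q5,q10} splits into {q3,q5} and {q4,q10}.
Split {q2,q6,q11} by δ(·,0) → {q2,q6} and {q11}.
Split {q1,q8,q9} by δ(·,0) → {q8,q9} and {q1}.
Stable partition: {q3,q5} | {q0} | {q2,q6} | {q8,q9} | {q7} | {q4,q10} | {q11} | {q1} — 8 equivalence classes.

8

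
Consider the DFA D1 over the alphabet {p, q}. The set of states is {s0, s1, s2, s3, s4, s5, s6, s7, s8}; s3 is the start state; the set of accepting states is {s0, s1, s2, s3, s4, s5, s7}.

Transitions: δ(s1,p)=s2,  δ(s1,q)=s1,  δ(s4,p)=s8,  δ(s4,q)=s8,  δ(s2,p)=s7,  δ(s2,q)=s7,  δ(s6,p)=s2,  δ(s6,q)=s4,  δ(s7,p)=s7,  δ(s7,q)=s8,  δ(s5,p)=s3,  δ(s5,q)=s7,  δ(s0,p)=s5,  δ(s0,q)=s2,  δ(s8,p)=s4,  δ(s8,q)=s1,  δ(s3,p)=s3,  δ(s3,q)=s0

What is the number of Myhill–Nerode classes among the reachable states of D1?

8

First remove the unreachable states {s6}; 8 states remain.
Start with accepting vs non-accepting: {s0,s1,s2,s3,s4,s5,s7} | {s8}.
Refine {s0,s1,s2,s3,s4,s5,s7} on symbol p: members go to different blocks, giving {s0,s1,s2,s3,s5,s7} and {s4}.
On input q, block {s0,s1,s2,s3,s5,s7} splits into {s0,s1,s2,s3,s5} and {s7}.
On input p, block {s0,s1,s2,s3,s5} splits into {s0,s1,s3,s5} and {s2}.
Split {s0,s1,s3,s5} by δ(·,p) → {s0,s3,s5} and {s1}.
Split {s0,s3,s5} by δ(·,q) → {s0} and {s3} and {s5}.
The partition is now stable with 8 blocks: {s0} | {s8} | {s4} | {s7} | {s2} | {s1} | {s3} | {s5}.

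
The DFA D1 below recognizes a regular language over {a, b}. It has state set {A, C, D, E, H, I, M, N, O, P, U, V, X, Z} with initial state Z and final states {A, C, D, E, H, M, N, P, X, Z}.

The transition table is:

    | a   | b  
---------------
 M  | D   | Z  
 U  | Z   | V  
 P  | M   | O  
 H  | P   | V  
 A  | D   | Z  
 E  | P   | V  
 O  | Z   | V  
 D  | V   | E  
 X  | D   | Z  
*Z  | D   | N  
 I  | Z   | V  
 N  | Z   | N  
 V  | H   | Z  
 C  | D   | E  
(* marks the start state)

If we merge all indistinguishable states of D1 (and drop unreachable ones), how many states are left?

First remove the unreachable states {A,C,I,U,X}; 9 states remain.
P0 = {D,E,H,M,N,P,Z} | {O,V}.
On input a, block {D,E,H,M,N,P,Z} splits into {E,H,M,N,P,Z} and {D}.
Split {E,H,M,N,P,Z} by δ(·,a) → {E,H,N,P} and {M,Z}.
On input a, block {E,H,N,P} splits into {E,H} and {N,P}.
On input a, block {O,V} splits into {O} and {V}.
Split {M,Z} by δ(·,b) → {M} and {Z}.
Refine {N,P} on symbol a: members go to different blocks, giving {P} and {N}.
Stable partition: {E,H} | {O} | {D} | {M} | {P} | {V} | {Z} | {N} — 8 equivalence classes.

8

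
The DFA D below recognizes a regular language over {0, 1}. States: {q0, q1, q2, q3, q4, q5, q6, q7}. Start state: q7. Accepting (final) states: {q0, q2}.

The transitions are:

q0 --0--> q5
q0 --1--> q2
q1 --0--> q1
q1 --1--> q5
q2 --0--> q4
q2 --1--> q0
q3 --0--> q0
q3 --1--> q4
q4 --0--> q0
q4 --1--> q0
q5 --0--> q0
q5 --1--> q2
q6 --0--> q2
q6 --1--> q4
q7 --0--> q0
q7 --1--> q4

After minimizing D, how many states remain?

3

States {q1,q3,q6} cannot be reached from the start state, so discard them.
Start with accepting vs non-accepting: {q0,q2} | {q4,q5,q7}.
Refine {q4,q5,q7} on symbol 1: members go to different blocks, giving {q4,q5} and {q7}.
Stable partition: {q0,q2} | {q4,q5} | {q7} — 3 equivalence classes.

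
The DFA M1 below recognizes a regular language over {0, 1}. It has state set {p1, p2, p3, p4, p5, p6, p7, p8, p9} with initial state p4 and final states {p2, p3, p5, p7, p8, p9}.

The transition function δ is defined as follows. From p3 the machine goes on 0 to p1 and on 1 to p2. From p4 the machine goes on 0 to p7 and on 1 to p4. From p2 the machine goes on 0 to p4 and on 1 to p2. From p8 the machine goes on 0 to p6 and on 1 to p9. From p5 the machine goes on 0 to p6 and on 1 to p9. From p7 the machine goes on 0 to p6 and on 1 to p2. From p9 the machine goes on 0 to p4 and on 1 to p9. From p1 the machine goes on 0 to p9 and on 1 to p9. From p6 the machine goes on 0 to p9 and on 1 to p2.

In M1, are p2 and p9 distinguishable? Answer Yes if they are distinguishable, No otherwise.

States {p1,p3,p5,p8} cannot be reached from the start state, so discard them.
Initial partition by acceptance: {p2,p7,p9} | {p4,p6}.
Split {p4,p6} by δ(·,1) → {p4} and {p6}.
Refine {p2,p7,p9} on symbol 0: members go to different blocks, giving {p2,p9} and {p7}.
Stable partition: {p2,p9} | {p4} | {p6} | {p7} — 4 equivalence classes.
p2 and p9 lie in the same block of the stable partition, so they are equivalent — no string distinguishes them.

No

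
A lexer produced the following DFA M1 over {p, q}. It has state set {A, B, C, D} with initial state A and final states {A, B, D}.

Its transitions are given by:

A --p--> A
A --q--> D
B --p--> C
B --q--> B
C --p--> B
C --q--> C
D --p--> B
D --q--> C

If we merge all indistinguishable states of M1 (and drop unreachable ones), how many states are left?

4

Start with accepting vs non-accepting: {A,B,D} | {C}.
On input p, block {A,B,D} splits into {A,D} and {B}.
Refine {A,D} on symbol p: members go to different blocks, giving {A} and {D}.
The partition is now stable with 4 blocks: {A} | {C} | {B} | {D}.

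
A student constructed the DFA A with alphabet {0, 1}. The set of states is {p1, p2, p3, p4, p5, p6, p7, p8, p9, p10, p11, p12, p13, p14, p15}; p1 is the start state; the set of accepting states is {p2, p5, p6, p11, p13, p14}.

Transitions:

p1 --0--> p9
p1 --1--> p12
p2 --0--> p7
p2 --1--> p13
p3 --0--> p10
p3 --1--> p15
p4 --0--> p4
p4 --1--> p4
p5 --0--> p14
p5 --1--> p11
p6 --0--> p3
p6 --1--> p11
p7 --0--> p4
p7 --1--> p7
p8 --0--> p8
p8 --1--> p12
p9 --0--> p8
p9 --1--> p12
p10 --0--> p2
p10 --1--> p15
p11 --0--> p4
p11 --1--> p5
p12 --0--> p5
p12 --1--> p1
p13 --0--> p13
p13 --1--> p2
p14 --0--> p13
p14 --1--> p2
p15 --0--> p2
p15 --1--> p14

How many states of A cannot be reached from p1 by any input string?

No path from p1 leads to p3, p6, p10, p15; the other 11 states are all reachable.

4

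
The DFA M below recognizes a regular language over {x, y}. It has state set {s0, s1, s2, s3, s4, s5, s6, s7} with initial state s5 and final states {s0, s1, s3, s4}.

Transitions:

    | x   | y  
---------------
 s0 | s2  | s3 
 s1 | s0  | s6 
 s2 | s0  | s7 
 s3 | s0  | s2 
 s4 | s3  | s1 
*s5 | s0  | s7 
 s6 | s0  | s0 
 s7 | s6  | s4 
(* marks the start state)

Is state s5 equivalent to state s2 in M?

Yes

Start with accepting vs non-accepting: {s0,s1,s3,s4} | {s2,s5,s6,s7}.
Split {s0,s1,s3,s4} by δ(·,x) → {s1,s3,s4} and {s0}.
Split {s1,s3,s4} by δ(·,x) → {s1,s3} and {s4}.
Split {s2,s5,s6,s7} by δ(·,x) → {s2,s5,s6} and {s7}.
Split {s2,s5,s6} by δ(·,y) → {s2,s5} and {s6}.
Split {s1,s3} by δ(·,y) → {s1} and {s3}.
No further refinement is possible. Final partition (7 blocks): {s1} | {s2,s5} | {s0} | {s4} | {s7} | {s6} | {s3}.
s5 and s2 lie in the same block of the stable partition, so they are equivalent — no string distinguishes them.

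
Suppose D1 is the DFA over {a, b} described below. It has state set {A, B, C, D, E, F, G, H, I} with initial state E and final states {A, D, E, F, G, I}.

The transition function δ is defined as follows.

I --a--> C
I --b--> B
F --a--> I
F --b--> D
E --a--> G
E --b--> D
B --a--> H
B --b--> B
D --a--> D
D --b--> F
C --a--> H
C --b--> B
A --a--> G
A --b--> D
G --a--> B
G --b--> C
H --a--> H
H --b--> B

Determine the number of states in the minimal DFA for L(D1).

4

First remove the unreachable states {A}; 8 states remain.
Initial partition by acceptance: {D,E,F,G,I} | {B,C,H}.
Split {D,E,F,G,I} by δ(·,a) → {D,E,F} and {G,I}.
Refine {D,E,F} on symbol a: members go to different blocks, giving {E,F} and {D}.
Stable partition: {E,F} | {B,C,H} | {G,I} | {D} — 4 equivalence classes.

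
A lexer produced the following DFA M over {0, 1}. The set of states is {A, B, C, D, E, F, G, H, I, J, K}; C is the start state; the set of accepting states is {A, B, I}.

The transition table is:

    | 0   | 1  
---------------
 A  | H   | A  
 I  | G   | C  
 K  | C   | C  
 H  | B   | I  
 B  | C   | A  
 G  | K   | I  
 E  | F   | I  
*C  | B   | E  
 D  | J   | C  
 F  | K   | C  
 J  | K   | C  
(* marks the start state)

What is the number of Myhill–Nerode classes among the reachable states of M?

9

Reachable states from the start: {A,B,C,E,F,G,H,I,K}. Unreachable: {D,J} — drop them.
P0 = {A,B,I} | {C,E,F,G,H,K}.
On input 1, block {A,B,I} splits into {A,B} and {I}.
Refine {C,E,F,G,H,K} on symbol 0: members go to different blocks, giving {E,F,G,K} and {C,H}.
Refine {E,F,G,K} on symbol 0: members go to different blocks, giving {E,F,G} and {K}.
On input 0, block {E,F,G} splits into {F,G} and {E}.
On input 1, block {F,G} splits into {F} and {G}.
Split {C,H} by δ(·,1) → {C} and {H}.
Split {A,B} by δ(·,0) → {A} and {B}.
The partition is now stable with 9 blocks: {A} | {F} | {I} | {C} | {K} | {E} | {G} | {H} | {B}.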